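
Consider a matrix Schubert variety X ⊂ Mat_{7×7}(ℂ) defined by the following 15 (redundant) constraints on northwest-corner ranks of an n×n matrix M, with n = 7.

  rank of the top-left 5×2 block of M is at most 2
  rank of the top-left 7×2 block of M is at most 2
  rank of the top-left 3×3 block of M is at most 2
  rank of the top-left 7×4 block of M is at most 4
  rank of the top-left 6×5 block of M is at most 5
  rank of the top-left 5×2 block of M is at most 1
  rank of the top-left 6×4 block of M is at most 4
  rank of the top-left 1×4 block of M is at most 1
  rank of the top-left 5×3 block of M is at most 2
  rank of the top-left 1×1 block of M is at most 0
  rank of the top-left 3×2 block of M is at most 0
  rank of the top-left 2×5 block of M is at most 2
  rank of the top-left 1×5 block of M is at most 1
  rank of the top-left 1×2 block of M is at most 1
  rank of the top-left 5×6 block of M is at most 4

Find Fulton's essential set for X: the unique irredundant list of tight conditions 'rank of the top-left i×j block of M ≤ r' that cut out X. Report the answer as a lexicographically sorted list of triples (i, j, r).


Rank table r_w(7×7) implied by the 15 constraints:

  0 | 0 | 1 | 1 | 1 | 1 | 1
  0 | 0 | 1 | 2 | 2 | 2 | 2
  0 | 0 | 1 | 2 | 3 | 3 | 3
  1 | 1 | 2 | 3 | 4 | 4 | 4
  1 | 1 | 2 | 3 | 4 | 4 | 5
  1 | 2 | 3 | 4 | 5 | 5 | 6
  1 | 2 | 3 | 4 | 5 | 6 | 7

second differences of R give the permutation w = (3, 4, 5, 1, 7, 2, 6).

|D(w)|=8, |Ess(w)|=3:

[(3, 2, 0), (5, 2, 1), (5, 6, 4)]


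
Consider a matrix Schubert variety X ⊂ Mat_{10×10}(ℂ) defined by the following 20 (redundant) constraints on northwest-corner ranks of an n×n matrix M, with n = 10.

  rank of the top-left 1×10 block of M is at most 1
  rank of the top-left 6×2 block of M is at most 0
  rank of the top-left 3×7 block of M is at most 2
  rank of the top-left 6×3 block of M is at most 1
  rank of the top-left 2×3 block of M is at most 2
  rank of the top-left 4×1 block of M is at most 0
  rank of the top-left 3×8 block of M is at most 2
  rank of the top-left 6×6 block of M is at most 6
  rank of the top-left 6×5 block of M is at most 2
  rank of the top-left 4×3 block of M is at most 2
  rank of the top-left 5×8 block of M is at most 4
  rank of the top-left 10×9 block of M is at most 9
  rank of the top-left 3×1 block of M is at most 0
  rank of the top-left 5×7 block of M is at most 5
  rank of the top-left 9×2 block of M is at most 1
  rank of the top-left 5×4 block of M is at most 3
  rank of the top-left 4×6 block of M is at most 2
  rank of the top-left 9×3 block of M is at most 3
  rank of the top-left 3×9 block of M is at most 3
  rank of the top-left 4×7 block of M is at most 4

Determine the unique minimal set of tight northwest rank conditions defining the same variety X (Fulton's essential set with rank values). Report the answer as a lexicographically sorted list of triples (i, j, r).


Computing R[i][j] = min implied NW-rank bound (n=10, 20 conditions):

  row 1: 0 0 1 1 1 1 1 1 1 1
  row 2: 0 0 1 2 2 2 2 2 2 2
  row 3: 0 0 1 2 2 2 2 2 3 3
  row 4: 0 0 1 2 2 2 3 3 4 4
  row 5: 0 0 1 2 2 3 4 4 5 5
  row 6: 0 0 1 2 2 3 4 5 6 6
  row 7: 1 1 2 3 3 4 5 6 7 7
  row 8: 1 1 2 3 4 5 6 7 8 8
  row 9: 1 1 2 3 4 5 6 7 8 9
  row 10: 1 2 3 4 5 6 7 8 9 10

giving w = (3, 4, 9, 7, 6, 8, 1, 5, 10, 2) via Δ²R.

5 SE-corners of the 22-cell Rothe diagram give Ess(w):

[(3, 8, 2), (4, 6, 2), (6, 2, 0), (6, 5, 2), (9, 2, 1)]


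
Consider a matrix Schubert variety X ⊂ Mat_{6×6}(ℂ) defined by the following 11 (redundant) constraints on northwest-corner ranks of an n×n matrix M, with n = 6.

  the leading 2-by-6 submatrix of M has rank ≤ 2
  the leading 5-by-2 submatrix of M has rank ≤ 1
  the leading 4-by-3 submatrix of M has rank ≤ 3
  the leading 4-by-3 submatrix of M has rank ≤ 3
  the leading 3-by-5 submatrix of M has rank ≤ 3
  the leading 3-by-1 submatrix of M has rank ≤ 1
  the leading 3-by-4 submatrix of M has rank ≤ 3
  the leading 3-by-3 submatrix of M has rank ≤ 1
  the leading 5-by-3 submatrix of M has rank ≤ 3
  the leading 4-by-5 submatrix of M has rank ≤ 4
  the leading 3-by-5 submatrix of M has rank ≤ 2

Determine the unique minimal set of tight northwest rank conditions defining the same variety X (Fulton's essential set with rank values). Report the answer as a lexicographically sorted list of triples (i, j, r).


Rank table r_w(6×6) implied by the 11 constraints:

  row 1: 1 1 1 1 1 1
  row 2: 1 1 1 2 2 2
  row 3: 1 1 1 2 2 3
  row 4: 1 1 2 3 3 4
  row 5: 1 1 2 3 4 5
  row 6: 1 2 3 4 5 6

so w = (1, 4, 6, 3, 5, 2).

Fulton essential set (3 of the 7 Rothe cells):

[(3, 3, 1), (3, 5, 2), (5, 2, 1)]


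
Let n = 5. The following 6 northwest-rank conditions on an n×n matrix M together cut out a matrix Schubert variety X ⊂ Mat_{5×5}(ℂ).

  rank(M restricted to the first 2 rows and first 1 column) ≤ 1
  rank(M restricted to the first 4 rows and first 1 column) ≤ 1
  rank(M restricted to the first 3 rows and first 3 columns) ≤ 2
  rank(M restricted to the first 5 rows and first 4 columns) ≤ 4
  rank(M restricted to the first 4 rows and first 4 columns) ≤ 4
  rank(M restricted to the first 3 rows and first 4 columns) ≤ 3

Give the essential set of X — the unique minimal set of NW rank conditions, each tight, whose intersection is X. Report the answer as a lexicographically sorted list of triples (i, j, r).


Rank table r_w(5×5) implied by the 6 constraints:

  R[1]: 1, 1, 1, 1, 1
  R[2]: 1, 2, 2, 2, 2
  R[3]: 1, 2, 2, 3, 3
  R[4]: 1, 2, 3, 4, 4
  R[5]: 1, 2, 3, 4, 5

reading off 1-entries of Δ²R: w = (1, 2, 4, 3, 5).

D(w) has 1 cell with 1 SE-corner; essential set:

[(3, 3, 2)]


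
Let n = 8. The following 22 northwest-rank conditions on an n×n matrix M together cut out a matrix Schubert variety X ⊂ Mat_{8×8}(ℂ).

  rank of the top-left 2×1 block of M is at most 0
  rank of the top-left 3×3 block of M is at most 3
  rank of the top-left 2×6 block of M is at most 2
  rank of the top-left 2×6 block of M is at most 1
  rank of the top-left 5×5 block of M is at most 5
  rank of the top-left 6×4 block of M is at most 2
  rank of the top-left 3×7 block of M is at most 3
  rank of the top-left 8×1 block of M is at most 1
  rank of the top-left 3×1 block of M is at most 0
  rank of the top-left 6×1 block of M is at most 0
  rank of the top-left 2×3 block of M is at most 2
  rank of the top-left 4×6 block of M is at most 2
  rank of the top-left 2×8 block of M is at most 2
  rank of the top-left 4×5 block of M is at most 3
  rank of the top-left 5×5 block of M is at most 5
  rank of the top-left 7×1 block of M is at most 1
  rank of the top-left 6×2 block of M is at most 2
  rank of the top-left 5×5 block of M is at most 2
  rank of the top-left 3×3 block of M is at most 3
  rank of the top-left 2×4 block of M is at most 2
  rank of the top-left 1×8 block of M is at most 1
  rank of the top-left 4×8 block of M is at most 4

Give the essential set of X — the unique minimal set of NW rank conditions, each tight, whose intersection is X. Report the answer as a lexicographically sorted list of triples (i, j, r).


Computing R[i][j] = min implied NW-rank bound (n=8, 22 conditions):

  row 1: 0  1  1  1  1  1  1  1
  row 2: 0  1  1  1  1  1  2  2
  row 3: 0  1  2  2  2  2  3  3
  row 4: 0  1  2  2  2  2  3  4
  row 5: 0  1  2  2  2  3  4  5
  row 6: 0  1  2  2  3  4  5  6
  row 7: 1  2  3  3  4  5  6  7
  row 8: 1  2  3  4  5  6  7  8

giving w = (2, 7, 3, 8, 6, 5, 1, 4) via Δ²R.

|D(w)|=16, |Ess(w)|=5:

[(2, 6, 1), (4, 6, 2), (5, 5, 2), (6, 1, 0), (6, 4, 2)]


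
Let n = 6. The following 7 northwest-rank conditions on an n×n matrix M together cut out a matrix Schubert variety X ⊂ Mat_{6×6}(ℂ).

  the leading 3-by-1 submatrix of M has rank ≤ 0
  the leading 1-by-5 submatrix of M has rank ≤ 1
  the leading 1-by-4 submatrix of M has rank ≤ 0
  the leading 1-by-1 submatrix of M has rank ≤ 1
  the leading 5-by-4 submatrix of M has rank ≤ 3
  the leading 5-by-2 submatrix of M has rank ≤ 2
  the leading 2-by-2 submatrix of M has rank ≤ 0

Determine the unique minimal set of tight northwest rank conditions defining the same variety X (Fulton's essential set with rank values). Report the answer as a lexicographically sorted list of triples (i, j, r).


Recovering R(i,j) via the rank-extension bound from the 7 conditions:

  i=1: 0  0  0  0  1  1
  i=2: 0  0  1  1  2  2
  i=3: 0  1  2  2  3  3
  i=4: 1  2  3  3  4  4
  i=5: 1  2  3  3  4  5
  i=6: 1  2  3  4  5  6

the unique w with this rank table is (5, 3, 2, 1, 6, 4).

Rothe diagram D(w) (8 cells), 4 SE-corners (essential conditions):

[(1, 4, 0), (2, 2, 0), (3, 1, 0), (5, 4, 3)]


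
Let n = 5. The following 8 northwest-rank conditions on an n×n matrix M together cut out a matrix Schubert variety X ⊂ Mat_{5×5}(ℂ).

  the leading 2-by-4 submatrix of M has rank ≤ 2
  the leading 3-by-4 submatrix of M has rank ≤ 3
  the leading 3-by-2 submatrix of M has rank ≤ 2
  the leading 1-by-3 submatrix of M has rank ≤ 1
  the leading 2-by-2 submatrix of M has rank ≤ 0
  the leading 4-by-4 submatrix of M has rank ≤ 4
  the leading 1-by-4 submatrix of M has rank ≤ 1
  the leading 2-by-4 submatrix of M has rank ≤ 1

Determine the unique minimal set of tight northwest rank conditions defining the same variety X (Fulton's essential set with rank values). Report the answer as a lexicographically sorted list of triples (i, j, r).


Computing R[i][j] = min implied NW-rank bound (n=5, 8 conditions):

  0  0  1  1  1
  0  0  1  1  2
  1  1  2  2  3
  1  2  3  3  4
  1  2  3  4  5

giving w = (3, 5, 1, 2, 4) via Δ²R.

|D(w)|=5, |Ess(w)|=2:

[(2, 2, 0), (2, 4, 1)]


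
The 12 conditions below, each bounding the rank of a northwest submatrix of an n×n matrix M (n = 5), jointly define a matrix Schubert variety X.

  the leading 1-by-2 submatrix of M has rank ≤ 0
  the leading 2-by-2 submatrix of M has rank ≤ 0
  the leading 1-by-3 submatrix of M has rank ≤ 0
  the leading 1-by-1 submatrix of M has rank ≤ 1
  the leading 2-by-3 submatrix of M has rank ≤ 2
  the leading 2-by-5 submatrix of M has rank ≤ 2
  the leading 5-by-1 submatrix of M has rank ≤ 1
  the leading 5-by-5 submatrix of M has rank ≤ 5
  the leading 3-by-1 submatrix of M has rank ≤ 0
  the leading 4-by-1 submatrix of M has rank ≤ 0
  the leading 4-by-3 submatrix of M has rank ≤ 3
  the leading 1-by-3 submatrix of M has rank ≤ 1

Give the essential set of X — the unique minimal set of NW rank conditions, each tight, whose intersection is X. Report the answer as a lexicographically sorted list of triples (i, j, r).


The tightest implied rank at each (i,j), from the 12 conditions:

  0 0 0 1 1
  0 0 1 2 2
  0 1 2 3 3
  0 1 2 3 4
  1 2 3 4 5

the unique w with this rank table is (4, 3, 2, 5, 1).

Fulton essential set (3 of the 7 Rothe cells):

[(1, 3, 0), (2, 2, 0), (4, 1, 0)]


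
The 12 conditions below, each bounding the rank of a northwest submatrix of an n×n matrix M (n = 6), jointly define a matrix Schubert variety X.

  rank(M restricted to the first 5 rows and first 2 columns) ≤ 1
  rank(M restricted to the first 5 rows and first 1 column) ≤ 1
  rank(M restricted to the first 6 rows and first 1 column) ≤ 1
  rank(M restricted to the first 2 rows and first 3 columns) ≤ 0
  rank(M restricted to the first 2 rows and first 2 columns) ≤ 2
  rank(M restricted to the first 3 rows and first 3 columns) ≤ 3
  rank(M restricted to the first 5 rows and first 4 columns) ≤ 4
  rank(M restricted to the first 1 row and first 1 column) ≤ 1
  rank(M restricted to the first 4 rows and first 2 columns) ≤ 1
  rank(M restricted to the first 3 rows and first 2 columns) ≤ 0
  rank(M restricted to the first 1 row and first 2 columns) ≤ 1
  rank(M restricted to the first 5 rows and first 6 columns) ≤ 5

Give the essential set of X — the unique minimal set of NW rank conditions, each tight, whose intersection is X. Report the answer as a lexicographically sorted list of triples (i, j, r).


The tightest implied rank at each (i,j), from the 12 conditions:

  i=1: 0 0 0 1 1 1
  i=2: 0 0 0 1 2 2
  i=3: 0 0 1 2 3 3
  i=4: 1 1 2 3 4 4
  i=5: 1 1 2 3 4 5
  i=6: 1 2 3 4 5 6

giving w = (4, 5, 3, 1, 6, 2) via Δ²R.

|D(w)|=9, |Ess(w)|=3:

[(2, 3, 0), (3, 2, 0), (5, 2, 1)]


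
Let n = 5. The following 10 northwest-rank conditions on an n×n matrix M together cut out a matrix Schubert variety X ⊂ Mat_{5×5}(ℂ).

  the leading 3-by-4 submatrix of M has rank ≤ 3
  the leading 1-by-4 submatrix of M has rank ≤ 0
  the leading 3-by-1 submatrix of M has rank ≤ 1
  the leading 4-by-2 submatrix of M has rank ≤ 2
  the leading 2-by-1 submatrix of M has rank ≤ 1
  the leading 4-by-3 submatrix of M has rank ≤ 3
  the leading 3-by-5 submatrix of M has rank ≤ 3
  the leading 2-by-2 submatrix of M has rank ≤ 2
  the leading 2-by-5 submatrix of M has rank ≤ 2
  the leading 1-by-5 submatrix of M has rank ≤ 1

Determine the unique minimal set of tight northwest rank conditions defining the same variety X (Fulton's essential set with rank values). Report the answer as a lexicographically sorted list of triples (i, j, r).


Reconstructing r_w from the 10 given conditions:

  i=1: 0 | 0 | 0 | 0 | 1
  i=2: 1 | 1 | 1 | 1 | 2
  i=3: 1 | 2 | 2 | 2 | 3
  i=4: 1 | 2 | 3 | 3 | 4
  i=5: 1 | 2 | 3 | 4 | 5

reading off 1-entries of Δ²R: w = (5, 1, 2, 3, 4).

|D(w)|=4, |Ess(w)|=1:

[(1, 4, 0)]


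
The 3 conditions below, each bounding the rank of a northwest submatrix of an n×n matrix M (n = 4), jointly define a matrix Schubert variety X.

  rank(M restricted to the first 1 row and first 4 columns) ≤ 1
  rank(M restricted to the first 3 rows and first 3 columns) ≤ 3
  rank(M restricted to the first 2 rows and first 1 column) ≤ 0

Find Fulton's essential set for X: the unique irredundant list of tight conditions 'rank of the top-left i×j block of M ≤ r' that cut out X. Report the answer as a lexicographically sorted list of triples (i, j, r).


Recovering R(i,j) via the rank-extension bound from the 3 conditions:

  row 1: 0, 1, 1, 1
  row 2: 0, 1, 2, 2
  row 3: 1, 2, 3, 3
  row 4: 1, 2, 3, 4

second differences of R give the permutation w = (2, 3, 1, 4).

Fulton essential set (1 of the 2 Rothe cells):

[(2, 1, 0)]


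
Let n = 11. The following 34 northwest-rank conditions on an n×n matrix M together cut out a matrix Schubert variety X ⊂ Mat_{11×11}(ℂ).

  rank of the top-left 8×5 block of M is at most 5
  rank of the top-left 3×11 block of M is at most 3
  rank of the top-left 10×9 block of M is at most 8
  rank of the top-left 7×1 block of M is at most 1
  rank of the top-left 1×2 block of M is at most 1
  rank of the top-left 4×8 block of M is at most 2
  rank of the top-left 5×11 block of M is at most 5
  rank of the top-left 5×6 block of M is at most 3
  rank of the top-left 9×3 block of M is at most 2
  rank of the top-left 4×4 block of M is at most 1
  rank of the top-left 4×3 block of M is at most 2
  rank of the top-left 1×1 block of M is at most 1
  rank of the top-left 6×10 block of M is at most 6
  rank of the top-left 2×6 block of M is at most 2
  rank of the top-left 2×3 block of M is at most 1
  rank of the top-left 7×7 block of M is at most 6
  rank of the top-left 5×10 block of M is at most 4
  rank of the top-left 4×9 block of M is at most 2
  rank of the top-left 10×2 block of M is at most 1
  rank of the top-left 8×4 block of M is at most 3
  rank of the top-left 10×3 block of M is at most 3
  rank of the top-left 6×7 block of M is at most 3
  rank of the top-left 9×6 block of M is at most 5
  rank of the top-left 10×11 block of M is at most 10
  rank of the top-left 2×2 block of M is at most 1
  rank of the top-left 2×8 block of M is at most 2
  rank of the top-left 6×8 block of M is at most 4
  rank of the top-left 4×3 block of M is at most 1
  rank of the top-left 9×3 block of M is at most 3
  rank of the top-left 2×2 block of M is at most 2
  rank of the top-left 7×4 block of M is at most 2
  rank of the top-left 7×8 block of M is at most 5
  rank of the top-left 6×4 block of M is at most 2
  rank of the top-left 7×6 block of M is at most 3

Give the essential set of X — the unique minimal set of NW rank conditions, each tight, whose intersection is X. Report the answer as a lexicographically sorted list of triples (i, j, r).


Recovering R(i,j) via the rank-extension bound from the 34 conditions:

  i=1: 1 | 1 | 1 | 1 | 1 | 1 | 1 | 1 | 1 | 1 | 1
  i=2: 1 | 1 | 1 | 1 | 2 | 2 | 2 | 2 | 2 | 2 | 2
  i=3: 1 | 1 | 1 | 1 | 2 | 2 | 2 | 2 | 2 | 3 | 3
  i=4: 1 | 1 | 1 | 1 | 2 | 2 | 2 | 2 | 2 | 3 | 4
  i=5: 1 | 1 | 2 | 2 | 3 | 3 | 3 | 3 | 3 | 4 | 5
  i=6: 1 | 1 | 2 | 2 | 3 | 3 | 3 | 4 | 4 | 5 | 6
  i=7: 1 | 1 | 2 | 2 | 3 | 3 | 4 | 5 | 5 | 6 | 7
  i=8: 1 | 1 | 2 | 3 | 4 | 4 | 5 | 6 | 6 | 7 | 8
  i=9: 1 | 1 | 2 | 3 | 4 | 5 | 6 | 7 | 7 | 8 | 9
  i=10: 1 | 1 | 2 | 3 | 4 | 5 | 6 | 7 | 8 | 9 | 10
  i=11: 1 | 2 | 3 | 4 | 5 | 6 | 7 | 8 | 9 | 10 | 11

giving w = (1, 5, 10, 11, 3, 8, 7, 4, 6, 9, 2) via Δ²R.

Rothe diagram D(w) (28 cells), 6 SE-corners (essential conditions):

[(4, 4, 1), (4, 9, 2), (6, 7, 3), (7, 4, 2), (7, 6, 3), (10, 2, 1)]


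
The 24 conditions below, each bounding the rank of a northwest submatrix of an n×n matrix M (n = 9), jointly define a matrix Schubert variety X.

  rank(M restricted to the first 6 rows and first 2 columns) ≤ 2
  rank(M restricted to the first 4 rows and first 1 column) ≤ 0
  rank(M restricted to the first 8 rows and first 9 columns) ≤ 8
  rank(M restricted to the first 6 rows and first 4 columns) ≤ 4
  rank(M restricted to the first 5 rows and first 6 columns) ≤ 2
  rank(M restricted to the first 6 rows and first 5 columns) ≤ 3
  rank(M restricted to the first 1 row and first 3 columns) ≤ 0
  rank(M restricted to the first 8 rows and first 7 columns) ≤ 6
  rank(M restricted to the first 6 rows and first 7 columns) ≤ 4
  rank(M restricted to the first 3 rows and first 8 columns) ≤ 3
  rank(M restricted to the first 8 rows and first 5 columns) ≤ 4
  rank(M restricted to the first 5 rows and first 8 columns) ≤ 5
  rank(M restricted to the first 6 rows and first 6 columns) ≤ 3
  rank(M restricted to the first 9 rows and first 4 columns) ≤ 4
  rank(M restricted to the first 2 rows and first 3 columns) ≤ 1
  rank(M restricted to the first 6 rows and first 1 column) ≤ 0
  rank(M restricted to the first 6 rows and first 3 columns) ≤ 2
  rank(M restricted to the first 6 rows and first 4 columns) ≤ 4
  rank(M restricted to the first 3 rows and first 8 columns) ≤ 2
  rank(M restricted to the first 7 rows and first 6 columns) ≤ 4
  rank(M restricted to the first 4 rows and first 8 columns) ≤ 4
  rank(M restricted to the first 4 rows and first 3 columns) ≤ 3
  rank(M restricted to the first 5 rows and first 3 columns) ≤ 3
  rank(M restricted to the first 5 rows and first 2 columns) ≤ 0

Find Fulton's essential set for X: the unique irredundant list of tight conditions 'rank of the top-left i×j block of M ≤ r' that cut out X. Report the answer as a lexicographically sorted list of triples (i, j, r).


Computing R[i][j] = min implied NW-rank bound (n=9, 24 conditions):

  row 1: 0 | 0 | 0 | 1 | 1 | 1 | 1 | 1 | 1
  row 2: 0 | 0 | 1 | 2 | 2 | 2 | 2 | 2 | 2
  row 3: 0 | 0 | 1 | 2 | 2 | 2 | 2 | 2 | 3
  row 4: 0 | 0 | 1 | 2 | 2 | 2 | 3 | 3 | 4
  row 5: 0 | 0 | 1 | 2 | 2 | 2 | 3 | 4 | 5
  row 6: 0 | 1 | 2 | 3 | 3 | 3 | 4 | 5 | 6
  row 7: 1 | 2 | 3 | 4 | 4 | 4 | 5 | 6 | 7
  row 8: 1 | 2 | 3 | 4 | 4 | 5 | 6 | 7 | 8
  row 9: 1 | 2 | 3 | 4 | 5 | 6 | 7 | 8 | 9

the unique w with this rank table is (4, 3, 9, 7, 8, 2, 1, 6, 5).

D(w) has 21 cells with 6 SE-corners; essential set:

[(1, 3, 0), (3, 8, 2), (5, 2, 0), (5, 6, 2), (6, 1, 0), (8, 5, 4)]


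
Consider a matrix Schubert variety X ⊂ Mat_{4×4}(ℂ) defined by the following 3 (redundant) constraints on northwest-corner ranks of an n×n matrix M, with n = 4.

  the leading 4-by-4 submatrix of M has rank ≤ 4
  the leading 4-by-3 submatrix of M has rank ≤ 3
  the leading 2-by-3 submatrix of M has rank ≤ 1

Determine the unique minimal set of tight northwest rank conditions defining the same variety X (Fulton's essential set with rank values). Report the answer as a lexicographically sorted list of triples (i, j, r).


Recovering R(i,j) via the rank-extension bound from the 3 conditions:

  row 1: 1, 1, 1, 1
  row 2: 1, 1, 1, 2
  row 3: 1, 2, 2, 3
  row 4: 1, 2, 3, 4

giving w = (1, 4, 2, 3) via Δ²R.

Fulton essential set (1 of the 2 Rothe cells):

[(2, 3, 1)]


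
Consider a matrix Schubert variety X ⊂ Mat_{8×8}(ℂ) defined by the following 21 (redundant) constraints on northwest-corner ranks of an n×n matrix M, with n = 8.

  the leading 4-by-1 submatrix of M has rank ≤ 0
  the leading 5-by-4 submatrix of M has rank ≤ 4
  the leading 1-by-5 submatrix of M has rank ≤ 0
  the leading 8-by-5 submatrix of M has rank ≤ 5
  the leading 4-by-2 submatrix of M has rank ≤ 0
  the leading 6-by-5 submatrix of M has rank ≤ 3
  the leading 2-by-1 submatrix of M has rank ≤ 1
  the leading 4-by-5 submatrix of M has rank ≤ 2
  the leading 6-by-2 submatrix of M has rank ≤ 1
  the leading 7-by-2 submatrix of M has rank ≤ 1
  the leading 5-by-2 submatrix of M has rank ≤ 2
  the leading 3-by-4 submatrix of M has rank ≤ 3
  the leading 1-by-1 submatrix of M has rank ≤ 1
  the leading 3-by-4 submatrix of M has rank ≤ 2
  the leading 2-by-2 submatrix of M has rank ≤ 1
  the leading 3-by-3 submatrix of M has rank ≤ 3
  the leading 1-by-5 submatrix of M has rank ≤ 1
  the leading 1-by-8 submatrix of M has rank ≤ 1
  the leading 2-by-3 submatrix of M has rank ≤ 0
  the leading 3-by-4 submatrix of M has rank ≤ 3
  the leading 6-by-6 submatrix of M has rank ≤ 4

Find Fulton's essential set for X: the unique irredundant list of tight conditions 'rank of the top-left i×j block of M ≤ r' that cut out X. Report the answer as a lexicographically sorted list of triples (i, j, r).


Rank table r_w(8×8) implied by the 21 constraints:

  i=1: 0 0 0 0 0 1 1 1
  i=2: 0 0 0 1 1 2 2 2
  i=3: 0 0 1 2 2 3 3 3
  i=4: 0 0 1 2 2 3 4 4
  i=5: 1 1 2 3 3 4 5 5
  i=6: 1 1 2 3 3 4 5 6
  i=7: 1 1 2 3 4 5 6 7
  i=8: 1 2 3 4 5 6 7 8

giving w = (6, 4, 3, 7, 1, 8, 5, 2) via Δ²R.

Rothe diagram D(w) (16 cells), 6 SE-corners (essential conditions):

[(1, 5, 0), (2, 3, 0), (4, 2, 0), (4, 5, 2), (6, 5, 3), (7, 2, 1)]


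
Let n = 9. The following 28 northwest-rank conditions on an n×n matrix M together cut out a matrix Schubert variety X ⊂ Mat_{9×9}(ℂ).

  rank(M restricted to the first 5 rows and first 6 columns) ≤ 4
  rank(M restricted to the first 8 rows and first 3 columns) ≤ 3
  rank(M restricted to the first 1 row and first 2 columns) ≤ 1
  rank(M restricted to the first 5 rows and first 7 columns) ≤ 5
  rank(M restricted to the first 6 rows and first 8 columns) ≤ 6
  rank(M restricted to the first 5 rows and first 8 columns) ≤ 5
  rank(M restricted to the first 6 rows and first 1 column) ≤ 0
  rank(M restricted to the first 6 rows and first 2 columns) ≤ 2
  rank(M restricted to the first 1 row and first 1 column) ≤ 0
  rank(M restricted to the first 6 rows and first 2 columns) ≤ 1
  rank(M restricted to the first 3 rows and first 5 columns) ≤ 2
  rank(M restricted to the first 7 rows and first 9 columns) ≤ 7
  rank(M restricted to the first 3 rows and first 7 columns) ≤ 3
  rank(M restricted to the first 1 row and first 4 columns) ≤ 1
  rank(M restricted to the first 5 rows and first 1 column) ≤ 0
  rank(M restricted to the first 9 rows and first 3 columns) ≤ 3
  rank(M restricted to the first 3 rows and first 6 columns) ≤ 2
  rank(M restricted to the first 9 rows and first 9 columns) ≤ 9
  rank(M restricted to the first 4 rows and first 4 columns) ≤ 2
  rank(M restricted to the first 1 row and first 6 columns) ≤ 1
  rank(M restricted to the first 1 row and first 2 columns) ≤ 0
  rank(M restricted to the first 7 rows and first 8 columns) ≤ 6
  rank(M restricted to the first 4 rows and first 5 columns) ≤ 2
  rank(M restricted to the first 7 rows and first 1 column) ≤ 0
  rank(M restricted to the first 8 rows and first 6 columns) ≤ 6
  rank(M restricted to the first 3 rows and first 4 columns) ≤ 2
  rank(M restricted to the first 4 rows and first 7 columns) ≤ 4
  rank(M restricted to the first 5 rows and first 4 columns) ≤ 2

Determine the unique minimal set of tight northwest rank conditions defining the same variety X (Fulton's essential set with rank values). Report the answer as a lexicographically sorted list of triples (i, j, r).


Rank table r_w(9×9) implied by the 28 constraints:

  row 1: 0 | 0 | 1 | 1 | 1 | 1 | 1 | 1 | 1
  row 2: 0 | 1 | 2 | 2 | 2 | 2 | 2 | 2 | 2
  row 3: 0 | 1 | 2 | 2 | 2 | 2 | 3 | 3 | 3
  row 4: 0 | 1 | 2 | 2 | 2 | 3 | 4 | 4 | 4
  row 5: 0 | 1 | 2 | 2 | 3 | 4 | 5 | 5 | 5
  row 6: 0 | 1 | 2 | 3 | 4 | 5 | 6 | 6 | 6
  row 7: 0 | 1 | 2 | 3 | 4 | 5 | 6 | 6 | 7
  row 8: 1 | 2 | 3 | 4 | 5 | 6 | 7 | 7 | 8
  row 9: 1 | 2 | 3 | 4 | 5 | 6 | 7 | 8 | 9

giving w = (3, 2, 7, 6, 5, 4, 9, 1, 8) via Δ²R.

|D(w)|=15, |Ess(w)|=6:

[(1, 2, 0), (3, 6, 2), (4, 5, 2), (5, 4, 2), (7, 1, 0), (7, 8, 6)]


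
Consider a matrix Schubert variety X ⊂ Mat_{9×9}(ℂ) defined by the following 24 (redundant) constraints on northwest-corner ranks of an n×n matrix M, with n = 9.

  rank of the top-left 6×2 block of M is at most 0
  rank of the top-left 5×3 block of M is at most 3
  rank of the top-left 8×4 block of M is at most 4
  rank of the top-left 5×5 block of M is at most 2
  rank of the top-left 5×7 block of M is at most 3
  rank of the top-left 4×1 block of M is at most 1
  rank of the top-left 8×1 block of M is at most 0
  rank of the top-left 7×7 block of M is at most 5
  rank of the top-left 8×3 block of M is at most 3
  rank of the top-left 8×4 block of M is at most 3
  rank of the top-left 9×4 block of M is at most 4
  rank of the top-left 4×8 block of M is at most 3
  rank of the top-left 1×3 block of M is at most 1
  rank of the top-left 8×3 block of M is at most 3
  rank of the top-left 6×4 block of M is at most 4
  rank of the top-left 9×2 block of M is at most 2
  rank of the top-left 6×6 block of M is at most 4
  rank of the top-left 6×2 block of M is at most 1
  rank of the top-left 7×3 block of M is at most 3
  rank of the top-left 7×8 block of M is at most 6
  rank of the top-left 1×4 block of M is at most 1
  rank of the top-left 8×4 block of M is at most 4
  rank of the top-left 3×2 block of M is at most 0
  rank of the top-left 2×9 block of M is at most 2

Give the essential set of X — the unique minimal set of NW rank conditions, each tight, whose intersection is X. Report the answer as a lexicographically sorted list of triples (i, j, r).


Reconstructing r_w from the 24 given conditions:

  row 1: 0  0  1  1  1  1  1  1  1
  row 2: 0  0  1  2  2  2  2  2  2
  row 3: 0  0  1  2  2  3  3  3  3
  row 4: 0  0  1  2  2  3  3  3  4
  row 5: 0  0  1  2  2  3  3  4  5
  row 6: 0  0  1  2  3  4  4  5  6
  row 7: 0  1  2  3  4  5  5  6  7
  row 8: 0  1  2  3  4  5  6  7  8
  row 9: 1  2  3  4  5  6  7  8  9

reading off 1-entries of Δ²R: w = (3, 4, 6, 9, 8, 5, 2, 7, 1).

5 SE-corners of the 20-cell Rothe diagram give Ess(w):

[(4, 8, 3), (5, 5, 2), (5, 7, 3), (6, 2, 0), (8, 1, 0)]


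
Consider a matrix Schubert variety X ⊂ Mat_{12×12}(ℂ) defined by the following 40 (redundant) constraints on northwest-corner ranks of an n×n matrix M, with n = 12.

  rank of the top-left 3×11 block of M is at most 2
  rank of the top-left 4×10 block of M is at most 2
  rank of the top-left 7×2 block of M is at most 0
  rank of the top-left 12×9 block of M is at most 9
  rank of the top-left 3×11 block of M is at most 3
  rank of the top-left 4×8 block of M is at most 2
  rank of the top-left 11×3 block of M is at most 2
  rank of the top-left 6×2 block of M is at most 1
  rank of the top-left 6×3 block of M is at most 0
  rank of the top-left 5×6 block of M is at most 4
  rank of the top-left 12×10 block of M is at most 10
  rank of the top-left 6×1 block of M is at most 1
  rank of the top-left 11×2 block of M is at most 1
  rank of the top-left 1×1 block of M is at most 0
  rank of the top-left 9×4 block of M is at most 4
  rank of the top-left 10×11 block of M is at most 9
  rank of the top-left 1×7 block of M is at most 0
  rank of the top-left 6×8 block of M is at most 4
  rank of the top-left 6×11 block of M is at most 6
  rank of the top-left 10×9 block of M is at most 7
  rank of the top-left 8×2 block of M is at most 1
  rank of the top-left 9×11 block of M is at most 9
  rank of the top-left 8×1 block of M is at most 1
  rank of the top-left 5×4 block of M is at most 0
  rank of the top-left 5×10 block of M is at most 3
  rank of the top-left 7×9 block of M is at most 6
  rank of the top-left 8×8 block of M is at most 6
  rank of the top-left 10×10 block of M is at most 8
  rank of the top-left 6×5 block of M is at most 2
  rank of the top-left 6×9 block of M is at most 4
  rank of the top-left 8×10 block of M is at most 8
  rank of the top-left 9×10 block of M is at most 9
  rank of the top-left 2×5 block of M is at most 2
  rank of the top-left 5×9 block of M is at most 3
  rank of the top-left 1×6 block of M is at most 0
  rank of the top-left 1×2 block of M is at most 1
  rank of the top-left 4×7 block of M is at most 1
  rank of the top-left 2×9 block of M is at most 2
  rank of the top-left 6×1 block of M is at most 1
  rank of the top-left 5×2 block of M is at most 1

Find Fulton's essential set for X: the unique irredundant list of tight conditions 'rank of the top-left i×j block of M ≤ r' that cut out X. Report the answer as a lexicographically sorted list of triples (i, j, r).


The tightest implied rank at each (i,j), from the 40 conditions:

  row 1: 0 | 0 | 0 | 0 | 0 | 0 | 0 | 1 | 1 | 1 | 1 | 1
  row 2: 0 | 0 | 0 | 0 | 1 | 1 | 1 | 2 | 2 | 2 | 2 | 2
  row 3: 0 | 0 | 0 | 0 | 1 | 1 | 1 | 2 | 2 | 2 | 2 | 3
  row 4: 0 | 0 | 0 | 0 | 1 | 1 | 1 | 2 | 2 | 2 | 3 | 4
  row 5: 0 | 0 | 0 | 0 | 1 | 2 | 2 | 3 | 3 | 3 | 4 | 5
  row 6: 0 | 0 | 0 | 1 | 2 | 3 | 3 | 4 | 4 | 4 | 5 | 6
  row 7: 0 | 0 | 1 | 2 | 3 | 4 | 4 | 5 | 5 | 5 | 6 | 7
  row 8: 1 | 1 | 2 | 3 | 4 | 5 | 5 | 6 | 6 | 6 | 7 | 8
  row 9: 1 | 1 | 2 | 3 | 4 | 5 | 6 | 7 | 7 | 7 | 8 | 9
  row 10: 1 | 1 | 2 | 3 | 4 | 5 | 6 | 7 | 7 | 8 | 9 | 10
  row 11: 1 | 1 | 2 | 3 | 4 | 5 | 6 | 7 | 8 | 9 | 10 | 11
  row 12: 1 | 2 | 3 | 4 | 5 | 6 | 7 | 8 | 9 | 10 | 11 | 12

giving w = (8, 5, 12, 11, 6, 4, 3, 1, 7, 10, 9, 2) via Δ²R.

Fulton essential set (9 of the 41 Rothe cells):

[(1, 7, 0), (3, 11, 2), (4, 7, 1), (4, 10, 2), (5, 4, 0), (6, 3, 0), (7, 2, 0), (10, 9, 7), (11, 2, 1)]


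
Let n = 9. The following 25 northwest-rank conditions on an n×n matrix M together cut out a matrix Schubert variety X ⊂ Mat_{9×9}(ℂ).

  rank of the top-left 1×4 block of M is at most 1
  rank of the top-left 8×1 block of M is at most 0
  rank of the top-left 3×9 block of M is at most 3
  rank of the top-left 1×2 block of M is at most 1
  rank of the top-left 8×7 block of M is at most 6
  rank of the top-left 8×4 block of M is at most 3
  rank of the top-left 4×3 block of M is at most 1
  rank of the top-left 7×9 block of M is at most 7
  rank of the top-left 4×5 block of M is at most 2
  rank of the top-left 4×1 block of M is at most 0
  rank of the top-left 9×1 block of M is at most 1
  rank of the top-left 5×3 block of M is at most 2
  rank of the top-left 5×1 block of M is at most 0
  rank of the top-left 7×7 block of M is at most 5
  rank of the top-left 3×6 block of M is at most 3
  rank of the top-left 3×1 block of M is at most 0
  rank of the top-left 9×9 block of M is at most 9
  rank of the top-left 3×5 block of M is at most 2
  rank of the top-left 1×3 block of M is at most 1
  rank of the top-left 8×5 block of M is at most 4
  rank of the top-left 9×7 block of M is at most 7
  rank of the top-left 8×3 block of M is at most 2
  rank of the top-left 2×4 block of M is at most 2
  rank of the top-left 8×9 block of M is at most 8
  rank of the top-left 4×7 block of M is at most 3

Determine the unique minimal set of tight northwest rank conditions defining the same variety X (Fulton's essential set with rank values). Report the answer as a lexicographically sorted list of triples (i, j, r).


Reconstructing r_w from the 25 given conditions:

  row 1: 0 1 1 1 1 1 1 1 1
  row 2: 0 1 1 2 2 2 2 2 2
  row 3: 0 1 1 2 2 3 3 3 3
  row 4: 0 1 1 2 2 3 3 4 4
  row 5: 0 1 2 3 3 4 4 5 5
  row 6: 0 1 2 3 4 5 5 6 6
  row 7: 0 1 2 3 4 5 5 6 7
  row 8: 0 1 2 3 4 5 6 7 8
  row 9: 1 2 3 4 5 6 7 8 9

reading off 1-entries of Δ²R: w = (2, 4, 6, 8, 3, 5, 9, 7, 1).

Rothe diagram D(w) (15 cells), 5 SE-corners (essential conditions):

[(4, 3, 1), (4, 5, 2), (4, 7, 3), (7, 7, 5), (8, 1, 0)]


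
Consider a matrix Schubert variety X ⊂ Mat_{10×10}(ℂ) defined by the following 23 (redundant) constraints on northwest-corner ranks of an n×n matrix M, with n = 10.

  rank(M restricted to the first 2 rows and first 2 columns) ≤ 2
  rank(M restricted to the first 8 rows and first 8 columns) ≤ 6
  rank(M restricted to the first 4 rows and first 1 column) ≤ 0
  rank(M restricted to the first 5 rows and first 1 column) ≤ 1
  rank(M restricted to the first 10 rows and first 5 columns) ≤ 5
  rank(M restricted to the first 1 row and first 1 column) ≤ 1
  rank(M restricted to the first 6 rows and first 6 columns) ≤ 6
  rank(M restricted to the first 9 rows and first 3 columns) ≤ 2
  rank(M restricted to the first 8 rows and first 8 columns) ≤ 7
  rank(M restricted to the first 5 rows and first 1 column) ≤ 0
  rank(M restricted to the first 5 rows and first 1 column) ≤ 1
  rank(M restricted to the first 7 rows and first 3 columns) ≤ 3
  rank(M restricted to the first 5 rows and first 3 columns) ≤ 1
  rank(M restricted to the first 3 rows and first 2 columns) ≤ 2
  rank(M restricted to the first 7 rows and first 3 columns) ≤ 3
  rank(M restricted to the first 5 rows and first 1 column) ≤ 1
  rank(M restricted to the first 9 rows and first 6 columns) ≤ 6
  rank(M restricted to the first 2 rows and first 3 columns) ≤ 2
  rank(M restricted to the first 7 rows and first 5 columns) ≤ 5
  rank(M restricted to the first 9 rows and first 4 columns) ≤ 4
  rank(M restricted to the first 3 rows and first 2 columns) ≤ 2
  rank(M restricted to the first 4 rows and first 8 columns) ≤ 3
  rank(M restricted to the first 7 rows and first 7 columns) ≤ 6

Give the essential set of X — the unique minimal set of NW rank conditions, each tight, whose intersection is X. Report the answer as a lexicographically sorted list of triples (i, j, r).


Recovering R(i,j) via the rank-extension bound from the 23 conditions:

  row 1: 0  1  1  1  1  1  1  1  1  1
  row 2: 0  1  1  2  2  2  2  2  2  2
  row 3: 0  1  1  2  3  3  3  3  3  3
  row 4: 0  1  1  2  3  3  3  3  4  4
  row 5: 0  1  1  2  3  4  4  4  5  5
  row 6: 1  2  2  3  4  5  5  5  6  6
  row 7: 1  2  2  3  4  5  6  6  7  7
  row 8: 1  2  2  3  4  5  6  6  7  8
  row 9: 1  2  2  3  4  5  6  7  8  9
  row 10: 1  2  3  4  5  6  7  8  9  10

so w = (2, 4, 5, 9, 6, 1, 7, 10, 8, 3).

D(w) has 16 cells with 5 SE-corners; essential set:

[(4, 8, 3), (5, 1, 0), (5, 3, 1), (8, 8, 6), (9, 3, 2)]


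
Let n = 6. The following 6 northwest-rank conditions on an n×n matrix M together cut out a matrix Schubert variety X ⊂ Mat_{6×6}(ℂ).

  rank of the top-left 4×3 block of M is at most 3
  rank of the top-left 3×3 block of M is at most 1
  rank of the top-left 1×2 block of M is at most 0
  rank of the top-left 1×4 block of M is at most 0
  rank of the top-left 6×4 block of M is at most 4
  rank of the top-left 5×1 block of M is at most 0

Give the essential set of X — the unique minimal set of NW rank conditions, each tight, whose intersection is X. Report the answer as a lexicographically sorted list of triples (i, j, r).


Reconstructing r_w from the 6 given conditions:

  i=1: 0 0 0 0 1 1
  i=2: 0 1 1 1 2 2
  i=3: 0 1 1 2 3 3
  i=4: 0 1 2 3 4 4
  i=5: 0 1 2 3 4 5
  i=6: 1 2 3 4 5 6

so w = (5, 2, 4, 3, 6, 1).

Rothe diagram D(w) (9 cells), 3 SE-corners (essential conditions):

[(1, 4, 0), (3, 3, 1), (5, 1, 0)]


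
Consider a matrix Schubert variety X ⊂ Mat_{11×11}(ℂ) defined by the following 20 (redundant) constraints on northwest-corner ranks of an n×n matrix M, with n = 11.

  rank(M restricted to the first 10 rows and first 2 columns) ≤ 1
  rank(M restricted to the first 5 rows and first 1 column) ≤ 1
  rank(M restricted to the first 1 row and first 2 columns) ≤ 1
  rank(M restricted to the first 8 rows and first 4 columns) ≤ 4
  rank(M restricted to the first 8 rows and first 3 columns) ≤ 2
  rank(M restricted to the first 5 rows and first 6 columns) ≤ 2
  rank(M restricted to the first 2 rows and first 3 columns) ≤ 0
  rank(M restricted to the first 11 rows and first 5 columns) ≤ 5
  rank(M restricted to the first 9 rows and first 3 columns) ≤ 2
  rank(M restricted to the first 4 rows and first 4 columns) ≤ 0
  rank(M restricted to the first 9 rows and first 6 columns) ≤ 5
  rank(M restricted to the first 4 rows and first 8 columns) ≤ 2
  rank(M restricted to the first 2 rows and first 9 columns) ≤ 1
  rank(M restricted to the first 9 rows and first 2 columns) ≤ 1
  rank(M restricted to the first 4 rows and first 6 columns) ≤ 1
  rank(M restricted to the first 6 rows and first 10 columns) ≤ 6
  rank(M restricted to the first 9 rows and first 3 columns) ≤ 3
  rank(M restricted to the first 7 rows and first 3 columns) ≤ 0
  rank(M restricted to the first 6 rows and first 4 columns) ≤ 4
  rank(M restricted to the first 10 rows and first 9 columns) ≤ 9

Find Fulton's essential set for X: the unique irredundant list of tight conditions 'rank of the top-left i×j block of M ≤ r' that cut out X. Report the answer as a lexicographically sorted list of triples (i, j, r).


Reconstructing r_w from the 20 given conditions:

  R[1]: 0 | 0 | 0 | 0 | 1 | 1 | 1 | 1 | 1 | 1 | 1
  R[2]: 0 | 0 | 0 | 0 | 1 | 1 | 1 | 1 | 1 | 2 | 2
  R[3]: 0 | 0 | 0 | 0 | 1 | 1 | 2 | 2 | 2 | 3 | 3
  R[4]: 0 | 0 | 0 | 0 | 1 | 1 | 2 | 2 | 3 | 4 | 4
  R[5]: 0 | 0 | 0 | 1 | 2 | 2 | 3 | 3 | 4 | 5 | 5
  R[6]: 0 | 0 | 0 | 1 | 2 | 3 | 4 | 4 | 5 | 6 | 6
  R[7]: 0 | 0 | 0 | 1 | 2 | 3 | 4 | 5 | 6 | 7 | 7
  R[8]: 1 | 1 | 1 | 2 | 3 | 4 | 5 | 6 | 7 | 8 | 8
  R[9]: 1 | 1 | 2 | 3 | 4 | 5 | 6 | 7 | 8 | 9 | 9
  R[10]: 1 | 1 | 2 | 3 | 4 | 5 | 6 | 7 | 8 | 9 | 10
  R[11]: 1 | 2 | 3 | 4 | 5 | 6 | 7 | 8 | 9 | 10 | 11

giving w = (5, 10, 7, 9, 4, 6, 8, 1, 3, 11, 2) via Δ²R.

D(w) has 34 cells with 6 SE-corners; essential set:

[(2, 9, 1), (4, 4, 0), (4, 6, 1), (4, 8, 2), (7, 3, 0), (10, 2, 1)]


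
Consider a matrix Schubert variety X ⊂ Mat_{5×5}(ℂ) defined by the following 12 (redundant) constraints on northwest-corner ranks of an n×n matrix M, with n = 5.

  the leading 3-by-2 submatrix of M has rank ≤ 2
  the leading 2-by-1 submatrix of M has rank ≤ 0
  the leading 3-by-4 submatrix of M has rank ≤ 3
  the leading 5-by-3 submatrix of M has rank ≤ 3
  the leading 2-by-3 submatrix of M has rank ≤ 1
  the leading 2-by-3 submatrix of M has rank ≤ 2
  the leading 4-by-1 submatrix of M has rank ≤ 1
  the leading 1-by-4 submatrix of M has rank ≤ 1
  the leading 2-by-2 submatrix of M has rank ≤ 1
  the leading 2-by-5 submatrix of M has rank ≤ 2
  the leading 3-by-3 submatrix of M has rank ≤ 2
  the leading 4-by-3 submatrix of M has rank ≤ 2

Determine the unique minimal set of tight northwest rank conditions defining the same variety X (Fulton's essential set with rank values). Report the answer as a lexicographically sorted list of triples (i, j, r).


The tightest implied rank at each (i,j), from the 12 conditions:

  row 1: 0 1 1 1 1
  row 2: 0 1 1 2 2
  row 3: 1 2 2 3 3
  row 4: 1 2 2 3 4
  row 5: 1 2 3 4 5

hence w(1..5) = (2, 4, 1, 5, 3).

ℓ(w)=4; the 3 essential cells (i,j,r):

[(2, 1, 0), (2, 3, 1), (4, 3, 2)]


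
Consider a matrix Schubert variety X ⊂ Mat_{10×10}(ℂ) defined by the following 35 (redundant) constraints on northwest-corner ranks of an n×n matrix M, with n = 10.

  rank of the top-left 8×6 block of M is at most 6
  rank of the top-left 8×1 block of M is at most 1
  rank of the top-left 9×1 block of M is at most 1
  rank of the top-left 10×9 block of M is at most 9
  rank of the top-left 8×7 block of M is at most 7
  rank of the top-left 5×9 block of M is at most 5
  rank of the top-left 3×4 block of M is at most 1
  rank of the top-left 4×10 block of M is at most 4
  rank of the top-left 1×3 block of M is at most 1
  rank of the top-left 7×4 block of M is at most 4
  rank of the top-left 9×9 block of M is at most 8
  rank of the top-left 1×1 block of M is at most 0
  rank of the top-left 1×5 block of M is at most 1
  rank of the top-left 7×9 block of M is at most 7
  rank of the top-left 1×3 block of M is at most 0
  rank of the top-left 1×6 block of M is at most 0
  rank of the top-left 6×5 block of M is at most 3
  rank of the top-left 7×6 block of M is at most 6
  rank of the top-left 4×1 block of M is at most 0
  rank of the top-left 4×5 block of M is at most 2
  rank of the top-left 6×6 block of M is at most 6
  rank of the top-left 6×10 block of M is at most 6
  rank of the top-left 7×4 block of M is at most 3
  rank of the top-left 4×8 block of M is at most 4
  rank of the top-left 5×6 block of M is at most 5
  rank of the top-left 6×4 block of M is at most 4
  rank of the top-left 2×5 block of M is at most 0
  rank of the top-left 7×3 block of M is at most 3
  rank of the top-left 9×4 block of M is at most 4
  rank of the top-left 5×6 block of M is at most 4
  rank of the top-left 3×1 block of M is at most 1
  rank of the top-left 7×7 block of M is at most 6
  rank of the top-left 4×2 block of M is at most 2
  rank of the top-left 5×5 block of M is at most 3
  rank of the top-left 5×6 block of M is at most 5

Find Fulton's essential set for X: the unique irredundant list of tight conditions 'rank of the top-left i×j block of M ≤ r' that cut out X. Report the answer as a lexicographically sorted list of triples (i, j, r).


The tightest implied rank at each (i,j), from the 35 conditions:

  row 1: 0  0  0  0  0  0  1  1  1  1
  row 2: 0  0  0  0  0  1  2  2  2  2
  row 3: 0  1  1  1  1  2  3  3  3  3
  row 4: 0  1  2  2  2  3  4  4  4  4
  row 5: 1  2  3  3  3  4  5  5  5  5
  row 6: 1  2  3  3  3  4  5  6  6  6
  row 7: 1  2  3  3  4  5  6  7  7  7
  row 8: 1  2  3  4  5  6  7  8  8  8
  row 9: 1  2  3  4  5  6  7  8  8  9
  row 10: 1  2  3  4  5  6  7  8  9  10

reading off 1-entries of Δ²R: w = (7, 6, 2, 3, 1, 8, 5, 4, 10, 9).

ℓ(w)=17; the 6 essential cells (i,j,r):

[(1, 6, 0), (2, 5, 0), (4, 1, 0), (6, 5, 3), (7, 4, 3), (9, 9, 8)]
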